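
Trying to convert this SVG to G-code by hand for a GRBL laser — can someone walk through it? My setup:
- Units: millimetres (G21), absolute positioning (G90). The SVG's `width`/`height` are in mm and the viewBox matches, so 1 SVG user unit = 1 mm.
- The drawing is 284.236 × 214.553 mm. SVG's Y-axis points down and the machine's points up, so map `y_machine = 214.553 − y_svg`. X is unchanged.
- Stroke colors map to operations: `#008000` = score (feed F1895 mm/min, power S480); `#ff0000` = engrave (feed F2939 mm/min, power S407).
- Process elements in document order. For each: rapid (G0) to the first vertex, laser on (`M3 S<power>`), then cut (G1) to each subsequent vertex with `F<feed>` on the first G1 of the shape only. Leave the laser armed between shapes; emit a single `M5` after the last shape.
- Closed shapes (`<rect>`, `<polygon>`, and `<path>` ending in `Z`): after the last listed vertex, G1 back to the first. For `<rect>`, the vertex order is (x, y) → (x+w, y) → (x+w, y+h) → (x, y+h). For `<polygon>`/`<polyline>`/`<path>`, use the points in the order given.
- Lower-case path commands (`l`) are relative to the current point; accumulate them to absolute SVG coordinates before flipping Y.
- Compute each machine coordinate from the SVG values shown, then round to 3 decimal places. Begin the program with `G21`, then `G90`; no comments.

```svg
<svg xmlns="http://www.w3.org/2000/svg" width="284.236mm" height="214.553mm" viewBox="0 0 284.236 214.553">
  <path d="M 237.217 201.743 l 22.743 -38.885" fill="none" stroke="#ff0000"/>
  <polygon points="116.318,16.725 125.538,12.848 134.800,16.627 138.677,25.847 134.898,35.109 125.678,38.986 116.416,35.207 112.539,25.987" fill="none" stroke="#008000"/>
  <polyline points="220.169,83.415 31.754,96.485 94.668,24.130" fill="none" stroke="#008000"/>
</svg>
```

1 u = 1 mm; y_m = 214.553 − y.

[1] `<path>` line segment, #ff0000→engrave S407 F2939: (237.217,12.810) → (259.960,51.695)

[2] `<polygon>` regular polygon, #008000→score S480 F1895: (116.318,197.828) → (125.538,201.705) → (134.800,197.926) → (138.677,188.706) → (134.898,179.444) → (125.678,175.567) → (116.416,179.346) → (112.539,188.566) → (116.318,197.828) (closed)

[3] `<polyline>` open polyline, #008000→score S480 F1895: (220.169,131.138) → (31.754,118.068) → (94.668,190.423)

G21
G90
G0 X237.217 Y12.810
M3 S407
G1 X259.960 Y51.695 F2939
G0 X116.318 Y197.828
M3 S480
G1 X125.538 Y201.705 F1895
G1 X134.800 Y197.926
G1 X138.677 Y188.706
G1 X134.898 Y179.444
G1 X125.678 Y175.567
G1 X116.416 Y179.346
G1 X112.539 Y188.566
G1 X116.318 Y197.828
G0 X220.169 Y131.138
M3 S480
G1 X31.754 Y118.068 F1895
G1 X94.668 Y190.423
M5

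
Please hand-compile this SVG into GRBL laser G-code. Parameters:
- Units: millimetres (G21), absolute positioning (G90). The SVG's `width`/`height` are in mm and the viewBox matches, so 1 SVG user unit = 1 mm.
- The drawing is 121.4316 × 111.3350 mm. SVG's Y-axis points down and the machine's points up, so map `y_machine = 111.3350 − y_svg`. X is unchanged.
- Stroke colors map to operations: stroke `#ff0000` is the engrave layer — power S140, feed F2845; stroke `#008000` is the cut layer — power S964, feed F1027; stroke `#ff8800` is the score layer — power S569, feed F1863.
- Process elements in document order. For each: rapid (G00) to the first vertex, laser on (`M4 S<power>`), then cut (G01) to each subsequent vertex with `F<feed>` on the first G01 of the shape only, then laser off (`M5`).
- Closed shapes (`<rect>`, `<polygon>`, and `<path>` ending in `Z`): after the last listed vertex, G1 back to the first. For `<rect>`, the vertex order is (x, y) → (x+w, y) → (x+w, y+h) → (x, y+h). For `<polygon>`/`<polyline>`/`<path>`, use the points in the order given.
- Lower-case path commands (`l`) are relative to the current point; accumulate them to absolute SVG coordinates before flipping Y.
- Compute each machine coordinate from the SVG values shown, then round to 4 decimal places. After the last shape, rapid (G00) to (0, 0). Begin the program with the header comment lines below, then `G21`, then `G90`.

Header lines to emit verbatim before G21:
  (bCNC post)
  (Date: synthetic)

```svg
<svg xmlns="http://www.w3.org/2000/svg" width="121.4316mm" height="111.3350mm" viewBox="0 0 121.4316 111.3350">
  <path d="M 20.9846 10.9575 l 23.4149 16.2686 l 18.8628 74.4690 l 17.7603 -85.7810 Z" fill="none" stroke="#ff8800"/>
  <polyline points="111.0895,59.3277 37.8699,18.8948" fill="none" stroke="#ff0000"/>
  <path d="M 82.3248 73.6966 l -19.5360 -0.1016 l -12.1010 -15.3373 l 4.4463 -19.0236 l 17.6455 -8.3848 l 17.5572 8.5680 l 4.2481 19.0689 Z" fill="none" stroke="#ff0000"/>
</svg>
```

1 u = 1 mm; y_m = 111.3350 − y.

[1] `<path>` closed polygon, #ff8800→score S569 F1863: (20.9846,100.3775) → (44.3995,84.1089) → (63.2623,9.6399) → (81.0226,95.4209) → (20.9846,100.3775) (closed)

[2] `<polyline>` line segment, #ff0000→engrave S140 F2845: (111.0895,52.0073) → (37.8699,92.4402)

[3] `<path>` regular polygon, #ff0000→engrave S140 F2845: (82.3248,37.6384) → (62.7888,37.7400) → (50.6878,53.0773) → (55.1341,72.1009) → (72.7796,80.4857) → (90.3368,71.9177) → (94.5849,52.8488) → (82.3248,37.6384) (closed)

(bCNC post)
(Date: synthetic)
G21
G90
G00 X20.9846 Y100.3775
M4 S569
G01 X44.3995 Y84.1089 F1863
G01 X63.2623 Y9.6399
G01 X81.0226 Y95.4209
G01 X20.9846 Y100.3775
M5
G00 X111.0895 Y52.0073
M4 S140
G01 X37.8699 Y92.4402 F2845
M5
G00 X82.3248 Y37.6384
M4 S140
G01 X62.7888 Y37.7400 F2845
G01 X50.6878 Y53.0773
G01 X55.1341 Y72.1009
G01 X72.7796 Y80.4857
G01 X90.3368 Y71.9177
G01 X94.5849 Y52.8488
G01 X82.3248 Y37.6384
M5
G00 X0.0000 Y0.0000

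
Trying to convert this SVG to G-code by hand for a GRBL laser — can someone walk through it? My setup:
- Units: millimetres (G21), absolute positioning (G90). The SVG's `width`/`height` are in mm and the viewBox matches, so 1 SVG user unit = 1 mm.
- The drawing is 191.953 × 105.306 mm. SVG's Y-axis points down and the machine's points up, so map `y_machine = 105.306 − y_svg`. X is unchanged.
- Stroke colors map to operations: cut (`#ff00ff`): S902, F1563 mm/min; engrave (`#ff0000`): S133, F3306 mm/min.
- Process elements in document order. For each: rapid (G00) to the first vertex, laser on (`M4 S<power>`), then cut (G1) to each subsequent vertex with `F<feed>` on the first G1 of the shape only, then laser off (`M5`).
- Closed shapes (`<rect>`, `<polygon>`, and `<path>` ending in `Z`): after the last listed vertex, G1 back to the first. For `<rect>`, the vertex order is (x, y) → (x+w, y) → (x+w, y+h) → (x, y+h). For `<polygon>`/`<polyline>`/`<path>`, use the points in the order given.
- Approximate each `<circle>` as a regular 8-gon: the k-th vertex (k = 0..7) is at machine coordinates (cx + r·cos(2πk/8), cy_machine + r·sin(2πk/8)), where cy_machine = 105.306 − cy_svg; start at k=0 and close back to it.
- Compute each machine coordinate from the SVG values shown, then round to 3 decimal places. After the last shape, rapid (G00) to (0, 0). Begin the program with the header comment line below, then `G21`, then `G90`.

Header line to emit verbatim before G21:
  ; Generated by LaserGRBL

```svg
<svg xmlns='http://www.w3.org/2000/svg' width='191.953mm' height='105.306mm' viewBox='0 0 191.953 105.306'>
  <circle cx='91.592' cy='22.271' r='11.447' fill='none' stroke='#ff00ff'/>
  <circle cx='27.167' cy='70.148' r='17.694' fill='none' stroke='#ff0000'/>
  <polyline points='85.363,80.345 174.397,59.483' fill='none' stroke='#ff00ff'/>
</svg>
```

viewBox `0 0 191.953 105.306` with mm width/height → 1 unit = 1 mm. Flip: y_m = 105.306 − y_svg.

**Shape 1** — `<circle>` circle, stroke `#ff00ff` → cut (S902, F1563). Machine vertices: (103.039,83.035) → (99.686,91.129) → (91.592,94.482) → (83.498,91.129) → (80.145,83.035) → (83.498,74.941) → (91.592,71.588) → (99.686,74.941) → (103.039,83.035). Closed: final G1 returns to the first vertex.

**Shape 2** — `<circle>` circle, stroke `#ff0000` → engrave (S133, F3306). Machine vertices: (44.861,35.158) → (39.679,47.670) → (27.167,52.852) → (14.655,47.670) → (9.473,35.158) → (14.655,22.646) → (27.167,17.464) → (39.679,22.646) → (44.861,35.158). Closed: final G1 returns to the first vertex.

**Shape 3** — `<polyline>` line segment, stroke `#ff00ff` → cut (S902, F1563). Machine vertices: (85.363,24.961) → (174.397,45.823). Open path.

; Generated by LaserGRBL
G21
G90
G00 X103.039 Y83.035
M4 S902
G1 X99.686 Y91.129 F1563
G1 X91.592 Y94.482
G1 X83.498 Y91.129
G1 X80.145 Y83.035
G1 X83.498 Y74.941
G1 X91.592 Y71.588
G1 X99.686 Y74.941
G1 X103.039 Y83.035
M5
G00 X44.861 Y35.158
M4 S133
G1 X39.679 Y47.670 F3306
G1 X27.167 Y52.852
G1 X14.655 Y47.670
G1 X9.473 Y35.158
G1 X14.655 Y22.646
G1 X27.167 Y17.464
G1 X39.679 Y22.646
G1 X44.861 Y35.158
M5
G00 X85.363 Y24.961
M4 S902
G1 X174.397 Y45.823 F1563
M5
G00 X0.000 Y0.000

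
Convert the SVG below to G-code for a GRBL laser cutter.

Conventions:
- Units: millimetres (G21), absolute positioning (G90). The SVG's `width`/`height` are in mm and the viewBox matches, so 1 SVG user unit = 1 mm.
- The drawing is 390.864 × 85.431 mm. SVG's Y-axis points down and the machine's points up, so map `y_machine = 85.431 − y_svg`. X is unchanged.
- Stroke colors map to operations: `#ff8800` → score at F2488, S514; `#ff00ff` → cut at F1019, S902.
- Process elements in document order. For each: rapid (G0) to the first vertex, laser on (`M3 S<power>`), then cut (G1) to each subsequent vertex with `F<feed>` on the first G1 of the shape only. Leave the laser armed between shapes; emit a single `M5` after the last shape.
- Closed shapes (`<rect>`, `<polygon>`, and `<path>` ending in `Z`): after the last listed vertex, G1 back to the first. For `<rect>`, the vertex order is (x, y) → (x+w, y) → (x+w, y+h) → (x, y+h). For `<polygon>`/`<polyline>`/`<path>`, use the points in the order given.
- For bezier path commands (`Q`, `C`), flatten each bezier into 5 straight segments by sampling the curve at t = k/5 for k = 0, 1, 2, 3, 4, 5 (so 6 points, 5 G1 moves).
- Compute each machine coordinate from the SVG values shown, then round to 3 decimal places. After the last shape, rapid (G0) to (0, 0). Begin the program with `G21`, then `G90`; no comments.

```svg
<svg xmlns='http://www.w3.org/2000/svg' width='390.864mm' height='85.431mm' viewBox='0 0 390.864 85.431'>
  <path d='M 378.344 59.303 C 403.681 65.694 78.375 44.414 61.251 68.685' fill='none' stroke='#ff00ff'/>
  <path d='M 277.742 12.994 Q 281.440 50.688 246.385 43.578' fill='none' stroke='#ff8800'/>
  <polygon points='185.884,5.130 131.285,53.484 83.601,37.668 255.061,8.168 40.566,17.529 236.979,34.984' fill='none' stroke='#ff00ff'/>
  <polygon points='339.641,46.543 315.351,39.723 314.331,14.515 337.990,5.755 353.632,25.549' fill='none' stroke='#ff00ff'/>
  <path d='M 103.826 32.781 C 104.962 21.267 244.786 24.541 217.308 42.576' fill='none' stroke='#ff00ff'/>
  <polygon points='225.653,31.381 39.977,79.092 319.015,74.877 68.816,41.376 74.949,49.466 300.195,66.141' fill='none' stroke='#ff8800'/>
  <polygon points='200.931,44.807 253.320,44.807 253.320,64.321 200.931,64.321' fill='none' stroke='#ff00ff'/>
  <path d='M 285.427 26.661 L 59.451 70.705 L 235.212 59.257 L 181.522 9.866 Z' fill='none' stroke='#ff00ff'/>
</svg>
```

G21
G90
G0 X378.344 Y26.128
M3 S902
G1 X356.740 Y25.028 F1019
G1 X282.605 Y27.055
G1 X187.562 Y28.693
G1 X103.237 Y26.428
G1 X61.251 Y16.746
G0 X277.742 Y72.437
M3 S514
G1 X277.671 Y59.152 F2488
G1 X274.500 Y49.450
G1 X268.229 Y43.334
G1 X258.857 Y40.801
G1 X246.385 Y41.853
G0 X185.884 Y80.301
M3 S902
G1 X131.285 Y31.947 F1019
G1 X83.601 Y47.763
G1 X255.061 Y77.263
G1 X40.566 Y67.902
G1 X236.979 Y50.447
G1 X185.884 Y80.301
G0 X339.641 Y38.888
M3 S902
G1 X315.351 Y45.708 F1019
G1 X314.331 Y70.916
G1 X337.990 Y79.676
G1 X353.632 Y59.882
G1 X339.641 Y38.888
G0 X103.826 Y52.650
M3 S902
G1 X118.702 Y57.784 F1019
G1 X152.176 Y59.370
G1 X189.560 Y57.410
G1 X216.166 Y51.904
G1 X217.308 Y42.855
G0 X225.653 Y54.050
M3 S514
G1 X39.977 Y6.339 F2488
G1 X319.015 Y10.554
G1 X68.816 Y44.055
G1 X74.949 Y35.965
G1 X300.195 Y19.290
G1 X225.653 Y54.050
G0 X200.931 Y40.624
M3 S902
G1 X253.320 Y40.624 F1019
G1 X253.320 Y21.110
G1 X200.931 Y21.110
G1 X200.931 Y40.624
G0 X285.427 Y58.770
M3 S902
G1 X59.451 Y14.726 F1019
G1 X235.212 Y26.174
G1 X181.522 Y75.565
G1 X285.427 Y58.770
M5
G0 X0.000 Y0.000

viewBox `0 0 390.864 85.431` with mm width/height → 1 unit = 1 mm. Flip: y_m = 85.431 − y_svg.

**Shape 1** — `<path>` cubic bezier, stroke `#ff00ff` → cut (S902, F1019). Control points (SVG): P0=(378.344,59.303), P1=(403.681,65.694), P2=(78.375,44.414), P3=(61.251,68.685); sampled at t=k/5. Machine vertices: (378.344,26.128) → (356.740,25.028) → (282.605,27.055) → (187.562,28.693) → (103.237,26.428) → (61.251,16.746). Open path.

**Shape 2** — `<path>` quadratic bezier, stroke `#ff8800` → score (S514, F2488). Control points (SVG): P0=(277.742,12.994), P1=(281.440,50.688), P2=(246.385,43.578); sampled at t=k/5. Machine vertices: (277.742,72.437) → (277.671,59.152) → (274.500,49.450) → (268.229,43.334) → (258.857,40.801) → (246.385,41.853). Open path.

**Shape 3** — `<polygon>` closed polygon, stroke `#ff00ff` → cut (S902, F1019). Machine vertices: (185.884,80.301) → (131.285,31.947) → (83.601,47.763) → (255.061,77.263) → (40.566,67.902) → (236.979,50.447) → (185.884,80.301). Closed: final G1 returns to the first vertex.

**Shape 4** — `<polygon>` regular polygon, stroke `#ff00ff` → cut (S902, F1019). Machine vertices: (339.641,38.888) → (315.351,45.708) → (314.331,70.916) → (337.990,79.676) → (353.632,59.882) → (339.641,38.888). Closed: final G1 returns to the first vertex.

**Shape 5** — `<path>` cubic bezier, stroke `#ff00ff` → cut (S902, F1019). Control points (SVG): P0=(103.826,32.781), P1=(104.962,21.267), P2=(244.786,24.541), P3=(217.308,42.576); sampled at t=k/5. Machine vertices: (103.826,52.650) → (118.702,57.784) → (152.176,59.370) → (189.560,57.410) → (216.166,51.904) → (217.308,42.855). Open path.

**Shape 6** — `<polygon>` closed polygon, stroke `#ff8800` → score (S514, F2488). Machine vertices: (225.653,54.050) → (39.977,6.339) → (319.015,10.554) → (68.816,44.055) → (74.949,35.965) → (300.195,19.290) → (225.653,54.050). Closed: final G1 returns to the first vertex.

**Shape 7** — `<polygon>` rectangle, stroke `#ff00ff` → cut (S902, F1019). Machine vertices: (200.931,40.624) → (253.320,40.624) → (253.320,21.110) → (200.931,21.110) → (200.931,40.624). Closed: final G1 returns to the first vertex.

**Shape 8** — `<path>` closed polygon, stroke `#ff00ff` → cut (S902, F1019). Machine vertices: (285.427,58.770) → (59.451,14.726) → (235.212,26.174) → (181.522,75.565) → (285.427,58.770). Closed: final G1 returns to the first vertex.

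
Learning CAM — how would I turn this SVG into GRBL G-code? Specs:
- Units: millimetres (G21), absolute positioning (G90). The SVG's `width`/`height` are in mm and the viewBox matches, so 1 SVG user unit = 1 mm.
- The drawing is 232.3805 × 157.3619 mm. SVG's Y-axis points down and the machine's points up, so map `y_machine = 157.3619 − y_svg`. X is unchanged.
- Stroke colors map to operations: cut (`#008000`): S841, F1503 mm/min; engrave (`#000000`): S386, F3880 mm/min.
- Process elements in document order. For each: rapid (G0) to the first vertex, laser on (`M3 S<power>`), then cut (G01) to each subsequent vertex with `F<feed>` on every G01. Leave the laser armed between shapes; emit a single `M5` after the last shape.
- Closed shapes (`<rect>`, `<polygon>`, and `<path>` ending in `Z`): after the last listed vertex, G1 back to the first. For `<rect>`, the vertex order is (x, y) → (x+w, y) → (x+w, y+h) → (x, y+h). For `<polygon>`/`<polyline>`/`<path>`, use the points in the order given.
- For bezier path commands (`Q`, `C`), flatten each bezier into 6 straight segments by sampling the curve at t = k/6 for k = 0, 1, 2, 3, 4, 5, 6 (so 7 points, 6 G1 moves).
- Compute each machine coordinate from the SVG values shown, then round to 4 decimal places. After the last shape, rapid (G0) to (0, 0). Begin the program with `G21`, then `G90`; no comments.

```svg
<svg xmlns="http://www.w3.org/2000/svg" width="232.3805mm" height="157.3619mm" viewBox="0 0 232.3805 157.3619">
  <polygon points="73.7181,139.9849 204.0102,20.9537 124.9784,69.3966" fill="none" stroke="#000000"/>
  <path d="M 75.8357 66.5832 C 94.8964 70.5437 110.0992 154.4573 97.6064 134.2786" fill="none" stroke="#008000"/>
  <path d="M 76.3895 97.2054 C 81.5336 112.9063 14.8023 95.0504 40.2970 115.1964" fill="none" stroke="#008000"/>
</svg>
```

G21
G90
G0 X73.7181 Y17.3770
M3 S386
G01 X204.0102 Y136.4082 F3880
G01 X124.9784 Y87.9653 F3880
G01 X73.7181 Y17.3770 F3880
G0 X75.8357 Y90.7787
M3 S841
G01 X84.9342 Y82.9878 F1503
G01 X92.7276 Y66.9837 F1503
G01 X98.5536 Y47.8788 F1503
G01 X101.7502 Y30.7855 F1503
G01 X101.6552 Y20.8162 F1503
G01 X97.6064 Y23.0833 F1503
G0 X76.3895 Y60.1565
M3 S841
G01 X73.7317 Y54.7712 F1503
G01 X63.6530 Y52.9909 F1503
G01 X50.7118 Y52.8279 F1503
G01 X39.4665 Y52.2945 F1503
G01 X34.4754 Y49.4030 F1503
G01 X40.2970 Y42.1655 F1503
M5
G0 X0.0000 Y0.0000

Since the viewBox matches the mm dimensions, user units are millimetres directly. The only transform is the Y-flip y_m = 157.3619 − y_svg.

Shape 1 is a closed polygon drawn with `<polygon>`. Its stroke #000000 means engrave at S386, F3880. After flipping Y the toolpath is (73.7181,17.3770) → (204.0102,136.4082) → (124.9784,87.9653) → (73.7181,17.3770), returning to the start.

Shape 2 is a cubic bezier drawn with `<path>`. Its stroke #008000 means cut at S841, F1503. After flipping Y the toolpath is (75.8357,90.7787) → (84.9342,82.9878) → (92.7276,66.9837) → (98.5536,47.8788) → (101.7502,30.7855) → (101.6552,20.8162) → (97.6064,23.0833).

Shape 3 is a cubic bezier drawn with `<path>`. Its stroke #008000 means cut at S841, F1503. After flipping Y the toolpath is (76.3895,60.1565) → (73.7317,54.7712) → (63.6530,52.9909) → (50.7118,52.8279) → (39.4665,52.2945) → (34.4754,49.4030) → (40.2970,42.1655).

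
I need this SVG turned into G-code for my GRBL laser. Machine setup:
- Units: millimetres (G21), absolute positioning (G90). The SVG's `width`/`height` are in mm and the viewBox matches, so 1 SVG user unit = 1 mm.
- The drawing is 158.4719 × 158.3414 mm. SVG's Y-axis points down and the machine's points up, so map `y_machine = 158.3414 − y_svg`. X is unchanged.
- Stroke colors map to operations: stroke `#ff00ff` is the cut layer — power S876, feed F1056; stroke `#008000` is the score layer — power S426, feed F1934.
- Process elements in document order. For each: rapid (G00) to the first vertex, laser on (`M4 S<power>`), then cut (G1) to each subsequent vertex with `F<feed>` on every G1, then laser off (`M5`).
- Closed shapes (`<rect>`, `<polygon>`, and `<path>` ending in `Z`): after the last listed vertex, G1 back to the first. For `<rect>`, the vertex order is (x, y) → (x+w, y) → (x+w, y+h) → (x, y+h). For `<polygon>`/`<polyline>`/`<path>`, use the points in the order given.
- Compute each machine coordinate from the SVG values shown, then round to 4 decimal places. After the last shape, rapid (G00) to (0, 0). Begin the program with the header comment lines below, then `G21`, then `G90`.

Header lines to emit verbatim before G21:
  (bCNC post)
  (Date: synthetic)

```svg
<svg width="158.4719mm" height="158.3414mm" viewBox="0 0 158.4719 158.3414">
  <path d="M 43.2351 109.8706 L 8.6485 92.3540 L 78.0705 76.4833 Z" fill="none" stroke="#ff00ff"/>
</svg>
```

1 u = 1 mm; y_m = 158.3414 − y.

[1] `<path>` closed polygon, #ff00ff→cut S876 F1056: (43.2351,48.4708) → (8.6485,65.9874) → (78.0705,81.8581) → (43.2351,48.4708) (closed)

(bCNC post)
(Date: synthetic)
G21
G90
G00 X43.2351 Y48.4708
M4 S876
G1 X8.6485 Y65.9874 F1056
G1 X78.0705 Y81.8581 F1056
G1 X43.2351 Y48.4708 F1056
M5
G00 X0.0000 Y0.0000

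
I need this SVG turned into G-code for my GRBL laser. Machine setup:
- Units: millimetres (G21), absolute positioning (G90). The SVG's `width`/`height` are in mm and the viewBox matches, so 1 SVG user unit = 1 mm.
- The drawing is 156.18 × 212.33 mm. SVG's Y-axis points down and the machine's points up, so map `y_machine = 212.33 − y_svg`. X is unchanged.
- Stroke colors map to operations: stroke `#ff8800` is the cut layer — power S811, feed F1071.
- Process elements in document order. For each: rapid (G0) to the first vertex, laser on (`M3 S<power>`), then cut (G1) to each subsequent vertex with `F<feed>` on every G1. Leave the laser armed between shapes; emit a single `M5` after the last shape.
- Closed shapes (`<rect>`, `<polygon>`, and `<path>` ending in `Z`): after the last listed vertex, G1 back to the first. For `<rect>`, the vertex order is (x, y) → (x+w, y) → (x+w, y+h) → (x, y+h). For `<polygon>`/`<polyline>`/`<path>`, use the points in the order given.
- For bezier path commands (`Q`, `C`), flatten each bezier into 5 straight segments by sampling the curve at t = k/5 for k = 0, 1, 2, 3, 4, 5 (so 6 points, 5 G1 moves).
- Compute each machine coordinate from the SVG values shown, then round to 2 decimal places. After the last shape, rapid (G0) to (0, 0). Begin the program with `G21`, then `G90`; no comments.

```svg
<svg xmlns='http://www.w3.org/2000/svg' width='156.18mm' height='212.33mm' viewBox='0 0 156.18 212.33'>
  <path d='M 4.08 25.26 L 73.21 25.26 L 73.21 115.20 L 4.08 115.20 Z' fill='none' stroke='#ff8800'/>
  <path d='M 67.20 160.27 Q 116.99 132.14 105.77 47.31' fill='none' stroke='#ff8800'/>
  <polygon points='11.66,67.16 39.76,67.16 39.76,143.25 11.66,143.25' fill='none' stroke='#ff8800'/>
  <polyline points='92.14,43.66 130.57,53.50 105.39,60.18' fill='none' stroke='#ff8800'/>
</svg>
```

G21
G90
G0 X4.08 Y187.07
M3 S811
G1 X73.21 Y187.07 F1071
G1 X73.21 Y97.13 F1071
G1 X4.08 Y97.13 F1071
G1 X4.08 Y187.07 F1071
G0 X67.20 Y52.06
M3 S811
G1 X84.68 Y65.58 F1071
G1 X97.27 Y83.64 F1071
G1 X104.98 Y106.23 F1071
G1 X107.82 Y133.36 F1071
G1 X105.77 Y165.02 F1071
G0 X11.66 Y145.17
M3 S811
G1 X39.76 Y145.17 F1071
G1 X39.76 Y69.08 F1071
G1 X11.66 Y69.08 F1071
G1 X11.66 Y145.17 F1071
G0 X92.14 Y168.67
M3 S811
G1 X130.57 Y158.83 F1071
G1 X105.39 Y152.15 F1071
M5
G0 X0.00 Y0.00

viewBox `0 0 156.18 212.33` with mm width/height → 1 unit = 1 mm. Flip: y_m = 212.33 − y_svg.

**Shape 1** — `<path>` rectangle, stroke `#ff8800` → cut (S811, F1071). Machine vertices: (4.08,187.07) → (73.21,187.07) → (73.21,97.13) → (4.08,97.13) → (4.08,187.07). Closed: final G1 returns to the first vertex.

**Shape 2** — `<path>` quadratic bezier, stroke `#ff8800` → cut (S811, F1071). Control points (SVG): P0=(67.20,160.27), P1=(116.99,132.14), P2=(105.77,47.31); sampled at t=k/5. Machine vertices: (67.20,52.06) → (84.68,65.58) → (97.27,83.64) → (104.98,106.23) → (107.82,133.36) → (105.77,165.02). Open path.

**Shape 3** — `<polygon>` rectangle, stroke `#ff8800` → cut (S811, F1071). Machine vertices: (11.66,145.17) → (39.76,145.17) → (39.76,69.08) → (11.66,69.08) → (11.66,145.17). Closed: final G1 returns to the first vertex.

**Shape 4** — `<polyline>` open polyline, stroke `#ff8800` → cut (S811, F1071). Machine vertices: (92.14,168.67) → (130.57,158.83) → (105.39,152.15). Open path.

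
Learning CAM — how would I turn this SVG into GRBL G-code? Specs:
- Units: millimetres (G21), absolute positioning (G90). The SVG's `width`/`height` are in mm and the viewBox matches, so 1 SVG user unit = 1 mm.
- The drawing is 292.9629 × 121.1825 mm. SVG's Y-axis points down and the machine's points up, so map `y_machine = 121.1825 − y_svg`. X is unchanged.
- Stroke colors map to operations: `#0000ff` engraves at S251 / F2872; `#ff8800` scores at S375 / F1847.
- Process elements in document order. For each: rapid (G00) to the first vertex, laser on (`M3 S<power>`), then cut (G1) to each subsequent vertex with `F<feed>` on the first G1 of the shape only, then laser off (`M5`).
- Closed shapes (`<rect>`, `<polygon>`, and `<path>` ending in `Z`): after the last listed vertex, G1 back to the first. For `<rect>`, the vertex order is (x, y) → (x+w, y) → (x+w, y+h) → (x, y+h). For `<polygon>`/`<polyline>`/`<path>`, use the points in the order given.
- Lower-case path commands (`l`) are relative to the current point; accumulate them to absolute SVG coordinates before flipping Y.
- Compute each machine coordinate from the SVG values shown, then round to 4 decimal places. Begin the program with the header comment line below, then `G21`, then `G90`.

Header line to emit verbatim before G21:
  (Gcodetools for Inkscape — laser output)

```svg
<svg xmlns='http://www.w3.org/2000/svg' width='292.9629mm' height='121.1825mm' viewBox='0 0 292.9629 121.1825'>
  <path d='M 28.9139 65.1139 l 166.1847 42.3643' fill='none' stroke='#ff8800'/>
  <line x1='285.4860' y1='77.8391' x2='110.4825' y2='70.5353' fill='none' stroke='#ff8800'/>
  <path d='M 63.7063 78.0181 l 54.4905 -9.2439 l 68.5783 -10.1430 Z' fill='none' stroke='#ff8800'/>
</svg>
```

1 u = 1 mm; y_m = 121.1825 − y.

[1] `<path>` line segment, #ff8800→score S375 F1847: (28.9139,56.0686) → (195.0986,13.7043)

[2] `<line>` line segment, #ff8800→score S375 F1847: (285.4860,43.3434) → (110.4825,50.6472)

[3] `<path>` closed polygon, #ff8800→score S375 F1847: (63.7063,43.1644) → (118.1968,52.4083) → (186.7751,62.5513) → (63.7063,43.1644) (closed)

(Gcodetools for Inkscape — laser output)
G21
G90
G00 X28.9139 Y56.0686
M3 S375
G1 X195.0986 Y13.7043 F1847
M5
G00 X285.4860 Y43.3434
M3 S375
G1 X110.4825 Y50.6472 F1847
M5
G00 X63.7063 Y43.1644
M3 S375
G1 X118.1968 Y52.4083 F1847
G1 X186.7751 Y62.5513
G1 X63.7063 Y43.1644
M5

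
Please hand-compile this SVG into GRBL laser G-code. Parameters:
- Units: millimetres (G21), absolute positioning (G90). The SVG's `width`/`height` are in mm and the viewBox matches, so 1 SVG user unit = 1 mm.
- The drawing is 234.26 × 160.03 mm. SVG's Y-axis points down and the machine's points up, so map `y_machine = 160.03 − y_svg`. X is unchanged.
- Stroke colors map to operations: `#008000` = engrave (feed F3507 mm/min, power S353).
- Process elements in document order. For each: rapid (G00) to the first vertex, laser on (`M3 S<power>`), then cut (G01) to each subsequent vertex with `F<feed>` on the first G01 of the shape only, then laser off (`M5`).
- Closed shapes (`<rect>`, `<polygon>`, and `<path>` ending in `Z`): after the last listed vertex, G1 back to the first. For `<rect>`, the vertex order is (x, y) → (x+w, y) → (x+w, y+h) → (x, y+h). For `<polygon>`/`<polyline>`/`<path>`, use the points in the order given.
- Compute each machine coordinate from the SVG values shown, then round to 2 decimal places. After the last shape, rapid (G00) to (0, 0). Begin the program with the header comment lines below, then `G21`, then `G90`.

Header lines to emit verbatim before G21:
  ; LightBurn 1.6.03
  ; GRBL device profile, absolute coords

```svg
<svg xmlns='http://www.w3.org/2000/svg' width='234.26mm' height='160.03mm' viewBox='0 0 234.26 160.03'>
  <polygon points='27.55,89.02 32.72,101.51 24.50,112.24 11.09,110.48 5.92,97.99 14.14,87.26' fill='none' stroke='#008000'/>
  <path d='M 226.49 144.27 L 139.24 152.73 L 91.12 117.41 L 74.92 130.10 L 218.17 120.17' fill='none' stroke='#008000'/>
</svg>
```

; LightBurn 1.6.03
; GRBL device profile, absolute coords
G21
G90
G00 X27.55 Y71.01
M3 S353
G01 X32.72 Y58.52 F3507
G01 X24.50 Y47.79
G01 X11.09 Y49.55
G01 X5.92 Y62.04
G01 X14.14 Y72.77
G01 X27.55 Y71.01
M5
G00 X226.49 Y15.76
M3 S353
G01 X139.24 Y7.30 F3507
G01 X91.12 Y42.62
G01 X74.92 Y29.93
G01 X218.17 Y39.86
M5
G00 X0.00 Y0.00

1 u = 1 mm; y_m = 160.03 − y.

[1] `<polygon>` regular polygon, #008000→engrave S353 F3507: (27.55,71.01) → (32.72,58.52) → (24.50,47.79) → (11.09,49.55) → (5.92,62.04) → (14.14,72.77) → (27.55,71.01) (closed)

[2] `<path>` open polyline, #008000→engrave S353 F3507: (226.49,15.76) → (139.24,7.30) → (91.12,42.62) → (74.92,29.93) → (218.17,39.86)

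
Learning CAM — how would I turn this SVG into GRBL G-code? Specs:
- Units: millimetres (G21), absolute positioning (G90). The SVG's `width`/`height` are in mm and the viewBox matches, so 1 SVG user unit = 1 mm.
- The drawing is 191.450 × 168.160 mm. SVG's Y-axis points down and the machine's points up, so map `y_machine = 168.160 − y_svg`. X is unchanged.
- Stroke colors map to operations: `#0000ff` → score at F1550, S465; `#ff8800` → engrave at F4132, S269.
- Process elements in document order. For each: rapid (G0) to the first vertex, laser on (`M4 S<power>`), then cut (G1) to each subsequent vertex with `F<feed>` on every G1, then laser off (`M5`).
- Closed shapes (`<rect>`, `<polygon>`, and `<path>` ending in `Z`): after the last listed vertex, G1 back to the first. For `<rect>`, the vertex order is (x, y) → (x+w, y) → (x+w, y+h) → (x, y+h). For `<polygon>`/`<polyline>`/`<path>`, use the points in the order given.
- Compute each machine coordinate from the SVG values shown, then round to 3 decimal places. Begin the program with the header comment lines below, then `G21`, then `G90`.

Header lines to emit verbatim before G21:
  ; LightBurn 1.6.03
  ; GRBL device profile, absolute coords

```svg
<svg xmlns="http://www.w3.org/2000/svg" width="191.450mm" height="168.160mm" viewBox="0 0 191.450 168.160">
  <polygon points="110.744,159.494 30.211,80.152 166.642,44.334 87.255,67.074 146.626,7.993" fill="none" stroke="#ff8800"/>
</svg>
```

viewBox `0 0 191.450 168.160` with mm width/height → 1 unit = 1 mm. Flip: y_m = 168.160 − y_svg.

**Shape 1** — `<polygon>` closed polygon, stroke `#ff8800` → engrave (S269, F4132). Machine vertices: (110.744,8.666) → (30.211,88.008) → (166.642,123.826) → (87.255,101.086) → (146.626,160.167) → (110.744,8.666). Closed: final G1 returns to the first vertex.

; LightBurn 1.6.03
; GRBL device profile, absolute coords
G21
G90
G0 X110.744 Y8.666
M4 S269
G1 X30.211 Y88.008 F4132
G1 X166.642 Y123.826 F4132
G1 X87.255 Y101.086 F4132
G1 X146.626 Y160.167 F4132
G1 X110.744 Y8.666 F4132
M5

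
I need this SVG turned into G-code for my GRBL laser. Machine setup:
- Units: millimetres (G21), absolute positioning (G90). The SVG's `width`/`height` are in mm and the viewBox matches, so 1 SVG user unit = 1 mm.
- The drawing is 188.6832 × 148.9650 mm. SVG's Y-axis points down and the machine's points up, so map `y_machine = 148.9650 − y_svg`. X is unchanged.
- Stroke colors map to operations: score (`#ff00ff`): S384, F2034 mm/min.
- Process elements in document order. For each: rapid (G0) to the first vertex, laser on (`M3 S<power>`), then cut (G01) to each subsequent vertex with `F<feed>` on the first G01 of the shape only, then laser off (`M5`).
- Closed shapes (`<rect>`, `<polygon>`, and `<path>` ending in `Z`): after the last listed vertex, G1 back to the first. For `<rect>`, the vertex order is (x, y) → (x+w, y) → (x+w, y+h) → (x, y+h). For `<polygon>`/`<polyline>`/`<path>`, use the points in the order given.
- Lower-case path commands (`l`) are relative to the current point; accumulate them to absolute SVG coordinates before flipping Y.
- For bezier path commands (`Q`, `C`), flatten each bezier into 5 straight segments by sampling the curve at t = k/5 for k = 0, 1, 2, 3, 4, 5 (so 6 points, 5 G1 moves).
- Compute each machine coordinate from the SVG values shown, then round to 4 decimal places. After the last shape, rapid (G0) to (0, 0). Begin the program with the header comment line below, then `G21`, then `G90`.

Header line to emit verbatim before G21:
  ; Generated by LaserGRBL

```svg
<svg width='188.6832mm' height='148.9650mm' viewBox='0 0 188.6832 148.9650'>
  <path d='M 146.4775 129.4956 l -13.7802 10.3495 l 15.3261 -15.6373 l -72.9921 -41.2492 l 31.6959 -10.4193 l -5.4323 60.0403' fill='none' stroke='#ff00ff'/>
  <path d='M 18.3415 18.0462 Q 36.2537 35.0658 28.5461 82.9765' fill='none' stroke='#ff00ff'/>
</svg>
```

; Generated by LaserGRBL
G21
G90
G0 X146.4775 Y19.4694
M3 S384
G01 X132.6973 Y9.1199 F2034
G01 X148.0234 Y24.7572
G01 X75.0313 Y66.0064
G01 X106.7272 Y76.4257
G01 X101.2949 Y16.3854
M5
G0 X18.3415 Y130.9188
M3 S384
G01 X24.4816 Y122.8753 F2034
G01 X28.5721 Y112.3605
G01 X30.6130 Y99.3745
G01 X30.6043 Y83.9171
G01 X28.5461 Y65.9885
M5
G0 X0.0000 Y0.0000

1 u = 1 mm; y_m = 148.9650 − y.

[1] `<path>` open polyline, #ff00ff→score S384 F2034: (146.4775,19.4694) → (132.6973,9.1199) → (148.0234,24.7572) → (75.0313,66.0064) → (106.7272,76.4257) → (101.2949,16.3854)

[2] `<path>` quadratic bezier, #ff00ff→score S384 F2034: (18.3415,130.9188) → (24.4816,122.8753) → (28.5721,112.3605) → (30.6130,99.3745) → (30.6043,83.9171) → (28.5461,65.9885)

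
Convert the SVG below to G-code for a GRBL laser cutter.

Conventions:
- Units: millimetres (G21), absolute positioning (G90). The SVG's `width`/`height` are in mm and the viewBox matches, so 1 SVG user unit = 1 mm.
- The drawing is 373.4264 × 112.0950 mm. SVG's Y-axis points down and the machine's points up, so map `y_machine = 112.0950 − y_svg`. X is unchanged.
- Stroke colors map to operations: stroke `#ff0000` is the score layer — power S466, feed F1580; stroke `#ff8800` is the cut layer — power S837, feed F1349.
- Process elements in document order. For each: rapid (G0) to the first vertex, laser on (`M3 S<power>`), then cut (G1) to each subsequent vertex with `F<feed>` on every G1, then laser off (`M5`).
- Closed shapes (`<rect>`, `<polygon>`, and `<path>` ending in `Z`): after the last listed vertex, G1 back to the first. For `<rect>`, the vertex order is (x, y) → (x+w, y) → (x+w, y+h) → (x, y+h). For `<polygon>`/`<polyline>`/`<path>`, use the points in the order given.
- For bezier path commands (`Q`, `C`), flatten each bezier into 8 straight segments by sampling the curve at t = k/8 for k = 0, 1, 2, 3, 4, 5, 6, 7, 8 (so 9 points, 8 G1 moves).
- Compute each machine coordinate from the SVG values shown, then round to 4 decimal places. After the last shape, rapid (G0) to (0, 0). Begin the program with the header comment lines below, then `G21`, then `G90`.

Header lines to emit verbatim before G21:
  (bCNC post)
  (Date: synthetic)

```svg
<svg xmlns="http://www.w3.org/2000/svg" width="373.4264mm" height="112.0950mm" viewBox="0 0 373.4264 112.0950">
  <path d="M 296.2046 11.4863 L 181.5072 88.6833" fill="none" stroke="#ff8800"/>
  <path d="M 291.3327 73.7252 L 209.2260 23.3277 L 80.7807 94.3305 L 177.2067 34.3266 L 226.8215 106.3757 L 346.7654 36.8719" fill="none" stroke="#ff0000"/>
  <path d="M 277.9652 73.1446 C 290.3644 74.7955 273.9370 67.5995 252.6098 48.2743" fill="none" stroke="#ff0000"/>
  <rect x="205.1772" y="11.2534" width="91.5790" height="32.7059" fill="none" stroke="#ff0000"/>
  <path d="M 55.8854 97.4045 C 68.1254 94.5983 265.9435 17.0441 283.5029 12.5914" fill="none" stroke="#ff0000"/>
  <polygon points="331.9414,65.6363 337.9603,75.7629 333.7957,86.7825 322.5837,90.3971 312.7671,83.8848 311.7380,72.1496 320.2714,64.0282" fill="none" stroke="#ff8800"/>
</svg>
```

(bCNC post)
(Date: synthetic)
G21
G90
G0 X296.2046 Y100.6087
M3 S837
G1 X181.5072 Y23.4117 F1349
M5
G0 X291.3327 Y38.3698
M3 S466
G1 X209.2260 Y88.7673 F1580
G1 X80.7807 Y17.7645 F1580
G1 X177.2067 Y77.7684 F1580
G1 X226.8215 Y5.7193 F1580
G1 X346.7654 Y75.2231 F1580
M5
G0 X277.9652 Y38.9504
M3 S466
G1 X281.3104 Y38.7524 F1580
G1 X282.2335 Y39.4223 F1580
G1 X281.0148 Y40.9985 F1580
G1 X277.9349 Y43.5195 F1580
G1 X273.2740 Y47.0238 F1580
G1 X267.3126 Y51.5497 F1580
G1 X260.3311 Y57.1359 F1580
G1 X252.6098 Y63.8207 F1580
M5
G0 X205.1772 Y100.8416
M3 S466
G1 X296.7562 Y100.8416 F1580
G1 X296.7562 Y68.1357 F1580
G1 X205.1772 Y68.1357 F1580
G1 X205.1772 Y100.8416 F1580
M5
G0 X55.8854 Y14.6905
M3 S466
G1 X68.4598 Y18.9579 F1580
G1 X94.1451 Y28.5003 F1580
G1 X128.6540 Y41.5850 F1580
G1 X167.6994 Y56.4796 F1580
G1 X206.9941 Y71.4514 F1580
G1 X242.2510 Y84.7677 F1580
G1 X269.1830 Y94.6960 F1580
G1 X283.5029 Y99.5036 F1580
M5
G0 X331.9414 Y46.4587
M3 S837
G1 X337.9603 Y36.3321 F1349
G1 X333.7957 Y25.3125 F1349
G1 X322.5837 Y21.6979 F1349
G1 X312.7671 Y28.2102 F1349
G1 X311.7380 Y39.9454 F1349
G1 X320.2714 Y48.0668 F1349
G1 X331.9414 Y46.4587 F1349
M5
G0 X0.0000 Y0.0000

1 u = 1 mm; y_m = 112.0950 − y.

[1] `<path>` line segment, #ff8800→cut S837 F1349: (296.2046,100.6087) → (181.5072,23.4117)

[2] `<path>` open polyline, #ff0000→score S466 F1580: (291.3327,38.3698) → (209.2260,88.7673) → (80.7807,17.7645) → (177.2067,77.7684) → (226.8215,5.7193) → (346.7654,75.2231)

[3] `<path>` cubic bezier, #ff0000→score S466 F1580: (277.9652,38.9504) → (281.3104,38.7524) → (282.2335,39.4223) → (281.0148,40.9985) → (277.9349,43.5195) → (273.2740,47.0238) → (267.3126,51.5497) → (260.3311,57.1359) → (252.6098,63.8207)

[4] `<rect>` rectangle, #ff0000→score S466 F1580: (205.1772,100.8416) → (296.7562,100.8416) → (296.7562,68.1357) → (205.1772,68.1357) → (205.1772,100.8416) (closed)

[5] `<path>` cubic bezier, #ff0000→score S466 F1580: (55.8854,14.6905) → (68.4598,18.9579) → (94.1451,28.5003) → (128.6540,41.5850) → (167.6994,56.4796) → (206.9941,71.4514) → (242.2510,84.7677) → (269.1830,94.6960) → (283.5029,99.5036)

[6] `<polygon>` regular polygon, #ff8800→cut S837 F1349: (331.9414,46.4587) → (337.9603,36.3321) → (333.7957,25.3125) → (322.5837,21.6979) → (312.7671,28.2102) → (311.7380,39.9454) → (320.2714,48.0668) → (331.9414,46.4587) (closed)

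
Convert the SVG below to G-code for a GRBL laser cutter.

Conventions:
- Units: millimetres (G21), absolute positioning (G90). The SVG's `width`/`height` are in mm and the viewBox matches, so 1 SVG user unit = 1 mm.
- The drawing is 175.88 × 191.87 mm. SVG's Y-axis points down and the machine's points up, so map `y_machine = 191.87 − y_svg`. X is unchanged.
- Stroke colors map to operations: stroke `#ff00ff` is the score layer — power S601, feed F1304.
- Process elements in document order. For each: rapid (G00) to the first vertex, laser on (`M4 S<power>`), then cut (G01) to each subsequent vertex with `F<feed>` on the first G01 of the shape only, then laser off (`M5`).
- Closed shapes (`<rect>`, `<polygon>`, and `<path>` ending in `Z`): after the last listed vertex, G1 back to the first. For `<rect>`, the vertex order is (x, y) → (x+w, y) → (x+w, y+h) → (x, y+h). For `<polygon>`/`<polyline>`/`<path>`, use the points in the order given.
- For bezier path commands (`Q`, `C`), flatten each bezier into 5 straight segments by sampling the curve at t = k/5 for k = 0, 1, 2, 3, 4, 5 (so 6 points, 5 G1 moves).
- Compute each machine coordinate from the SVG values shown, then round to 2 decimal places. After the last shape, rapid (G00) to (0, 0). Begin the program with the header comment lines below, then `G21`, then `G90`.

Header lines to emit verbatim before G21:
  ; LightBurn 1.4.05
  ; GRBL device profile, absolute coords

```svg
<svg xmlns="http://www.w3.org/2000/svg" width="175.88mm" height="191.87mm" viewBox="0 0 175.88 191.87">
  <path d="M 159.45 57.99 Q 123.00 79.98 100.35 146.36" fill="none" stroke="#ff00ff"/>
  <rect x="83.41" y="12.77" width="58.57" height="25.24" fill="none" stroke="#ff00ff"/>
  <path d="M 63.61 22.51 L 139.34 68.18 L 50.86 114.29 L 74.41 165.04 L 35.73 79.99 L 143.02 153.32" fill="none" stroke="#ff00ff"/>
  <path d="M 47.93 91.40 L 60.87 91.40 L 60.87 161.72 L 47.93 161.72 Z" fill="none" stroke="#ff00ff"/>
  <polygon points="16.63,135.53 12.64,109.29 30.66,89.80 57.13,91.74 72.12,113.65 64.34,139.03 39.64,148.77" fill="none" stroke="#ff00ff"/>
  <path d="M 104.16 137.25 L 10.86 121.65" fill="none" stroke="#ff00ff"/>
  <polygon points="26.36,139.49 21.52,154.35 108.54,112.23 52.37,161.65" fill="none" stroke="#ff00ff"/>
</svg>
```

; LightBurn 1.4.05
; GRBL device profile, absolute coords
G21
G90
G00 X159.45 Y133.88
M4 S601
G01 X145.42 Y123.31 F1304
G01 X132.50 Y109.19
G01 X120.68 Y91.51
G01 X109.96 Y70.29
G01 X100.35 Y45.51
M5
G00 X83.41 Y179.10
M4 S601
G01 X141.98 Y179.10 F1304
G01 X141.98 Y153.86
G01 X83.41 Y153.86
G01 X83.41 Y179.10
M5
G00 X63.61 Y169.36
M4 S601
G01 X139.34 Y123.69 F1304
G01 X50.86 Y77.58
G01 X74.41 Y26.83
G01 X35.73 Y111.88
G01 X143.02 Y38.55
M5
G00 X47.93 Y100.47
M4 S601
G01 X60.87 Y100.47 F1304
G01 X60.87 Y30.15
G01 X47.93 Y30.15
G01 X47.93 Y100.47
M5
G00 X16.63 Y56.34
M4 S601
G01 X12.64 Y82.58 F1304
G01 X30.66 Y102.07
G01 X57.13 Y100.13
G01 X72.12 Y78.22
G01 X64.34 Y52.84
G01 X39.64 Y43.10
G01 X16.63 Y56.34
M5
G00 X104.16 Y54.62
M4 S601
G01 X10.86 Y70.22 F1304
M5
G00 X26.36 Y52.38
M4 S601
G01 X21.52 Y37.52 F1304
G01 X108.54 Y79.64
G01 X52.37 Y30.22
G01 X26.36 Y52.38
M5
G00 X0.00 Y0.00

Since the viewBox matches the mm dimensions, user units are millimetres directly. The only transform is the Y-flip y_m = 191.87 − y_svg.

Shape 1 is a quadratic bezier drawn with `<path>`. Its stroke #ff00ff means score at S601, F1304. After flipping Y the toolpath is (159.45,133.88) → (145.42,123.31) → (132.50,109.19) → (120.68,91.51) → (109.96,70.29) → (100.35,45.51).

Shape 2 is a rectangle drawn with `<rect>`. Its stroke #ff00ff means score at S601, F1304. After flipping Y the toolpath is (83.41,179.10) → (141.98,179.10) → (141.98,153.86) → (83.41,153.86) → (83.41,179.10), returning to the start.

Shape 3 is a open polyline drawn with `<path>`. Its stroke #ff00ff means score at S601, F1304. After flipping Y the toolpath is (63.61,169.36) → (139.34,123.69) → (50.86,77.58) → (74.41,26.83) → (35.73,111.88) → (143.02,38.55).

Shape 4 is a rectangle drawn with `<path>`. Its stroke #ff00ff means score at S601, F1304. After flipping Y the toolpath is (47.93,100.47) → (60.87,100.47) → (60.87,30.15) → (47.93,30.15) → (47.93,100.47), returning to the start.

Shape 5 is a regular polygon drawn with `<polygon>`. Its stroke #ff00ff means score at S601, F1304. After flipping Y the toolpath is (16.63,56.34) → (12.64,82.58) → (30.66,102.07) → (57.13,100.13) → (72.12,78.22) → (64.34,52.84) → (39.64,43.10) → (16.63,56.34), returning to the start.

Shape 6 is a line segment drawn with `<path>`. Its stroke #ff00ff means score at S601, F1304. After flipping Y the toolpath is (104.16,54.62) → (10.86,70.22).

Shape 7 is a closed polygon drawn with `<polygon>`. Its stroke #ff00ff means score at S601, F1304. After flipping Y the toolpath is (26.36,52.38) → (21.52,37.52) → (108.54,79.64) → (52.37,30.22) → (26.36,52.38), returning to the start.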